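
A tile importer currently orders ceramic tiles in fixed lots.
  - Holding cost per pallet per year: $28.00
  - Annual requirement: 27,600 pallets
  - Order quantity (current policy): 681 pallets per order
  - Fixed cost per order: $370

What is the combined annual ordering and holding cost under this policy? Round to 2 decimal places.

$24,529.59

Orders/yr = 27,600/681 = 40.529; ordering cost = 40.529 × $370 = $14,995.59
Average inventory = 681/2 = 340.5; holding cost = 340.5 × $28 = $9,534.00
Total = $14,995.59 + $9,534.00 = $24,529.59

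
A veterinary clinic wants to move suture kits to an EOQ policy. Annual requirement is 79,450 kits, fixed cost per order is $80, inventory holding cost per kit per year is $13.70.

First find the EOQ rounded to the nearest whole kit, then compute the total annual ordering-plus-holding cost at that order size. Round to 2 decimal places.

EOQ = √(2DS/H) = √(2 × 79,450 × 80 / 13.7)
    = √(927,883.21) ≈ 963.27 → Q = 963 kits
Ordering: D/Q × S = 79,450/963 × $80 = $6,600.21
Holding:  Q/2 × H = 963/2 × $13.7 = $6,596.55
Total = $6,600.21 + $6,596.55 = $13,196.76

$13,196.76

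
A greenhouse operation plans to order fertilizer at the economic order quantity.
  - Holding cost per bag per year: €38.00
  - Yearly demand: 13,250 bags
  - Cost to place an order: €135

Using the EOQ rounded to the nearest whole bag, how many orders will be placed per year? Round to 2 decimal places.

Optimal lot size Q* = (2 × 13,250 × €135 / €38)^½ ≈ 306.83 → Q = 307
N = D/Q = 13,250/307 ≈ 43.160 orders/yr

43.16 orders per year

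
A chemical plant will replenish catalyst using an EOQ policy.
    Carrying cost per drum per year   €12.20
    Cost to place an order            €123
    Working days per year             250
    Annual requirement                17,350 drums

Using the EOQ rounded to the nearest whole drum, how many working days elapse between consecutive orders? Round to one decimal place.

8.5 days

Optimal lot size Q* = (2 × 17,350 × €123 / €12.2)^½ ≈ 591.48 → Q = 591 drums
T = Q/D × 250 days = 591/17,350 × 250 = 8.516 days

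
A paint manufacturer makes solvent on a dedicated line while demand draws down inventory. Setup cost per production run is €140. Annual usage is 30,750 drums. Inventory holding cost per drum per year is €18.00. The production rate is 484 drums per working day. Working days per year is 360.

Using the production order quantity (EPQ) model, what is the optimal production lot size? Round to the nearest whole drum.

762 drums

d = 30,750/360 = 85.4167 drums/day;  effective holding cost H(1 − d/p) = 18·(1 − 85.4167/484) = 14.82335
Q* = √(2DS / H_eff) = √(2·30,750·140 / 14.82335) ≈ 762.13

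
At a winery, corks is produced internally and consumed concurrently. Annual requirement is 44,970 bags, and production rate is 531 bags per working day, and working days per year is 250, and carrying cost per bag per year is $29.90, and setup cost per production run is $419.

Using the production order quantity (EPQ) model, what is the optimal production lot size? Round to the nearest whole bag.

Daily demand d = 44,970/250 = 179.880; p = 531; 1 − d/p = 0.66124
EPQ = √(2DS / (H(1 − d/p)))
    = √(2 × 44,970 × 419 / (29.9 × 0.66124)) ≈ 1,380.60

1,381 bags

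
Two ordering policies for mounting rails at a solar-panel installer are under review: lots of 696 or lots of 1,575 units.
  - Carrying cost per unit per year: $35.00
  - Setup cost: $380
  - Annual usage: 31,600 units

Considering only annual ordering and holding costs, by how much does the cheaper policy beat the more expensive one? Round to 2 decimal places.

$5,753.75

For each Q, cost = (D/Q)·S + (Q/2)·H.
TC(696) = (31,600/696)×380 + (696/2)×35 = $29,432.87
TC(1,575) = (31,600/1,575)×380 + (1,575/2)×35 = $35,186.63
Cheaper: Q = 696.  Difference = $5,753.75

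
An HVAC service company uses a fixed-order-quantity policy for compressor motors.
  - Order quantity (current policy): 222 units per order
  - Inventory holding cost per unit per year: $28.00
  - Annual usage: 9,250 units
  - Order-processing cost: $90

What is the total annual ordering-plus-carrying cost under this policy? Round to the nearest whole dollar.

$6,858

Annual ordering cost = (D/Q)·S = (9,250/222) × 90 = $3,750.00
Annual holding cost  = (Q/2)·H = (222/2) × 28 = $3,108.00
Total = $3,750.00 + $3,108.00 = $6,858.00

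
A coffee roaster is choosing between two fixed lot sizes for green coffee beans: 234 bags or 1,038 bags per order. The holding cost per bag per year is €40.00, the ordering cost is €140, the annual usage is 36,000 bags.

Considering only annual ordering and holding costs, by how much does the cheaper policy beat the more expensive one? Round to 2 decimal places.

€602.97

For each Q, cost = (D/Q)·S + (Q/2)·H.
TC(234) = (36,000/234)×140 + (234/2)×40 = €26,218.46
TC(1,038) = (36,000/1,038)×140 + (1,038/2)×40 = €25,615.49
Cheaper: Q = 1,038.  Difference = €602.97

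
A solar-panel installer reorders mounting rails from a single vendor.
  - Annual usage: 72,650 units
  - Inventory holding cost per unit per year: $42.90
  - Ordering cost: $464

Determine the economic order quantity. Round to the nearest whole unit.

1,254 units

2DS/H = 2·72,650·464/42.9 = 1,571,543.12
EOQ = √1,571,543.12 ≈ 1,253.61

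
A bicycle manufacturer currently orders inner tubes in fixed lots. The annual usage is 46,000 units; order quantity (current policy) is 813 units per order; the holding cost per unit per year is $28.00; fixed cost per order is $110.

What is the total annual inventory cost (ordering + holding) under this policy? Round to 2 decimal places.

$17,605.86

Orders/yr = 46,000/813 = 56.581; ordering cost = 56.581 × $110 = $6,223.86
Average inventory = 813/2 = 406.5; holding cost = 406.5 × $28 = $11,382.00
Total = $6,223.86 + $11,382.00 = $17,605.86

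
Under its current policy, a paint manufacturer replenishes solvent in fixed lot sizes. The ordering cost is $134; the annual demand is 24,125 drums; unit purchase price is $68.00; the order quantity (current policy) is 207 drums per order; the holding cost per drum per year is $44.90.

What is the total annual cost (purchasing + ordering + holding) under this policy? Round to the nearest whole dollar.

Annual ordering cost = (D/Q)·S = (24,125/207) × 134 = $15,617.15
Annual holding cost  = (Q/2)·H = (207/2) × 44.9 = $4,647.15
Purchase cost = D·C = 24,125 × 68 = $1,640,500.00
Total = $15,617.15 + $4,647.15 + $1,640,500.00 = $1,660,764.30

$1,660,764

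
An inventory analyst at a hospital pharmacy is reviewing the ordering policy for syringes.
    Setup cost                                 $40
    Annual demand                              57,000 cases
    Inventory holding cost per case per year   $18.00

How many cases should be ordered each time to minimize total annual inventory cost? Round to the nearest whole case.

Optimal lot size Q* = (2 × 57,000 × $40 / $18)^½ ≈ 503.32

503 cases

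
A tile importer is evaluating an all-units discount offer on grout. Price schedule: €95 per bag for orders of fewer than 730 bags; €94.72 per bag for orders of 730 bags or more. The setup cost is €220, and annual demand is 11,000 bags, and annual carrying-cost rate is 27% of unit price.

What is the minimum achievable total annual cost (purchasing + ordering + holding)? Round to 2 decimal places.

€1,054,569.72

H₁ = 27%×€95 = €25.6500;  H₂ = 27%×€94.72 = €25.5744
EOQ₁ = √(2×11,000×220/25.6500) = 434.39  (< 730, feasible at tier 1)
EOQ₂ = √(2×11,000×220/25.5744) = 435.03  (< 730 → use Q = 730 at tier-2 price)
TC(tier 1 (EOQ₁), Q≈434.4) = €1,056,142.08
TC(tier 2, Q≈730.0) = €1,054,569.72
Minimum at tier 2: €1,054,569.72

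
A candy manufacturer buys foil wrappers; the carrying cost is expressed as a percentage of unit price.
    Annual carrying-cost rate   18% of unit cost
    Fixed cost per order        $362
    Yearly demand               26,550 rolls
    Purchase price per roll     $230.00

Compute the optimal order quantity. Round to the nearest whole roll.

681 rolls

H = i·C = 0.18 × $230 = $41.4000 per roll-year
Optimal lot size Q* = (2 × 26,550 × $362 / $41.4)^½ ≈ 681.40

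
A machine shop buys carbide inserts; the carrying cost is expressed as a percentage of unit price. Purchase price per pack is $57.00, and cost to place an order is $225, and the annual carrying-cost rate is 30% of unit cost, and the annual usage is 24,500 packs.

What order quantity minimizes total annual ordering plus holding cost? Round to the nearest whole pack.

803 packs

Holding cost per pack per year: H = 30% × $57 = $17.1000
Q* = √(2·D·S / H) = √(2·24,500·225 / 17.1) = √644,736.8 ≈ 802.96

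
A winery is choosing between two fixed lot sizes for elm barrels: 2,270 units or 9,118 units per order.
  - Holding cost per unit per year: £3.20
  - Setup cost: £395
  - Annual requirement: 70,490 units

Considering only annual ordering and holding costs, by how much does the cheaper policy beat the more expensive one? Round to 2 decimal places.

Annual cost at Q: ordering D·S/Q plus holding Q·H/2.
TC(2,270) = (70,490/2,270)×395 + (2,270/2)×3.2 = £15,897.88
TC(9,118) = (70,490/9,118)×395 + (9,118/2)×3.2 = £17,642.49
Lots of 2,270 are cheaper by £1,744.61.

£1,744.61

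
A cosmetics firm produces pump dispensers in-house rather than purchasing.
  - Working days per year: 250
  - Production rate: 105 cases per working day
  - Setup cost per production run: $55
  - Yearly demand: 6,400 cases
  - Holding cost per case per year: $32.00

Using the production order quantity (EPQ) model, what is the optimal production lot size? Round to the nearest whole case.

Daily demand d = 6,400/250 = 25.600; p = 105; 1 − d/p = 0.75619
EPQ = √(2DS / (H(1 − d/p)))
    = √(2 × 6,400 × 55 / (32 × 0.75619)) ≈ 170.57

171 cases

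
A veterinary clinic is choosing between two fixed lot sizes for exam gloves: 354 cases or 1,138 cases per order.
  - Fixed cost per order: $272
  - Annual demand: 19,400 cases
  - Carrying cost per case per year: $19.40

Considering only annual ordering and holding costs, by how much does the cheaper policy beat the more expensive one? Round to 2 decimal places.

$2,664.51

For each Q, cost = (D/Q)·S + (Q/2)·H.
TC(354) = (19,400/354)×272 + (354/2)×19.4 = $18,340.01
TC(1,138) = (19,400/1,138)×272 + (1,138/2)×19.4 = $15,675.51
Lots of 1,138 are cheaper by $2,664.51.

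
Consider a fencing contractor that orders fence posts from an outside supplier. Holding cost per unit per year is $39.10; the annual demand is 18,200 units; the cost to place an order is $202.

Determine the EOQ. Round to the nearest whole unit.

2DS/H = 2·18,200·202/39.1 = 188,051.15
EOQ = √188,051.15 ≈ 433.65

434 units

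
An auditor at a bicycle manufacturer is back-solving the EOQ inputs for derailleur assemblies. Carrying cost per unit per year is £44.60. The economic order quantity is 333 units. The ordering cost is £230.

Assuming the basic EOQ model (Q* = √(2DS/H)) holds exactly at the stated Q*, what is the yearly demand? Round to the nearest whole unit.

EOQ relation: Q² = 2DS/H, so rearrange for the unknown.
D = Q²H / (2S) = 333² × 44.6 / (2 × 230) = 10,751.41

10,751 units per year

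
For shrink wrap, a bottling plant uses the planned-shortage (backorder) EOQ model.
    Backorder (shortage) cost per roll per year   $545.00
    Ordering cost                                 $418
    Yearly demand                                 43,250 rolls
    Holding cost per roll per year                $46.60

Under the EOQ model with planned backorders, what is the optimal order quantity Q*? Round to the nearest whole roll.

918 rolls

Q* = √(2DS/H) · √((H + b)/b)
   = √(2 × 43,250 × 418 / 46.6) · √((46.6 + 545) / 545)
   = 880.853 × 1.0419 ≈ 917.74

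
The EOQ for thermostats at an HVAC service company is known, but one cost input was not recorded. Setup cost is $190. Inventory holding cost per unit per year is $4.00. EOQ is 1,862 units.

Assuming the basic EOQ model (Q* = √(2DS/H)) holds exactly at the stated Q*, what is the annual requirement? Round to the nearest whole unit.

From Q* = √(2DS/H) ⇒ Q*² = 2DS/H.
D = Q²H / (2S) = 1,862² × 4 / (2 × 190) = 36,495.20

36,495 units per year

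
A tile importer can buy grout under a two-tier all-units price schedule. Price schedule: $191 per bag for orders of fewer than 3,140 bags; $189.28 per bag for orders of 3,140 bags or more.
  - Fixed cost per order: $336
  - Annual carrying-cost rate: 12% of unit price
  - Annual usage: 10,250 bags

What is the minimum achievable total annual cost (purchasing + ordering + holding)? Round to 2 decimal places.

$1,970,314.75

H₁ = 12%×$191 = $22.9200;  H₂ = 12%×$189.28 = $22.7136
EOQ₁ = √(2×10,250×336/22.9200) = 548.20  (< 3,140, feasible at tier 1)
EOQ₂ = √(2×10,250×336/22.7136) = 550.69  (< 3,140 → use Q = 3,140 at tier-2 price)
TC(tier 1 (EOQ₁), Q≈548.2) = $1,970,314.75
TC(tier 2, Q≈3,140.0) = $1,976,877.17
Minimum at tier 1 (EOQ₁): $1,970,314.75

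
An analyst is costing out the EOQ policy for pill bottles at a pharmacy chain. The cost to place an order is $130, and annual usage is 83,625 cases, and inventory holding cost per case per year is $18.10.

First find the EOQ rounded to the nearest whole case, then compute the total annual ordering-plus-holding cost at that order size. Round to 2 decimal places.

2DS/H = 2·83,625·130/18.1 = 1,201,243.09
EOQ = √1,201,243.09 ≈ 1,096.01 → Q = 1,096 cases
Annual ordering cost = (D/Q)·S = (83,625/1,096) × 130 = $9,919.02
Annual holding cost  = (Q/2)·H = (1,096/2) × 18.1 = $9,918.80
Total = $9,919.02 + $9,918.80 = $19,837.82

$19,837.82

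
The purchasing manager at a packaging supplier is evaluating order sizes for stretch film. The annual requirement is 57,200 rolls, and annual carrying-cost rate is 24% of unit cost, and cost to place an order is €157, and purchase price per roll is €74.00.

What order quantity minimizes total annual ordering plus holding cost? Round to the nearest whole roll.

1,006 rolls

Carrying cost H = €74 × 24% = €17.7600/roll/yr
2DS/H = 2·57,200·157/17.76 = 1,011,306.31
EOQ = √1,011,306.31 ≈ 1,005.64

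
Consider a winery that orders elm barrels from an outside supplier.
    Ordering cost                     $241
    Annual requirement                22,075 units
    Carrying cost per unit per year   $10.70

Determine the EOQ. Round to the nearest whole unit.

997 units

EOQ = √(2DS/H) = √(2 × 22,075 × 241 / 10.7)
    = √(994,406.54) ≈ 997.20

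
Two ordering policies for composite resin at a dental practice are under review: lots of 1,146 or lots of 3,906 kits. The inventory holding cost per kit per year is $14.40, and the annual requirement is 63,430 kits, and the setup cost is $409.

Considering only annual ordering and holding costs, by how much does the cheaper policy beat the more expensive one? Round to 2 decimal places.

$3,876.04

TC(Q) = (D/Q)S + (Q/2)H
TC(1,146) = (63,430/1,146)×409 + (1,146/2)×14.4 = $30,888.96
TC(3,906) = (63,430/3,906)×409 + (3,906/2)×14.4 = $34,765.00
|ΔTC| = |$30,888.96 − $34,765.00| = $3,876.04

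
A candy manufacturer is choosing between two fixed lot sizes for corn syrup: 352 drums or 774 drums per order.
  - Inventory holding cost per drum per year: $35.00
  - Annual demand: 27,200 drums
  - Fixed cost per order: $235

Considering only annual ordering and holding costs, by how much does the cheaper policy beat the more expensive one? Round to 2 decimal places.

$2,515.69

Annual cost at Q: ordering D·S/Q plus holding Q·H/2.
TC(352) = (27,200/352)×235 + (352/2)×35 = $24,319.09
TC(774) = (27,200/774)×235 + (774/2)×35 = $21,803.40
Lots of 774 are cheaper by $2,515.69.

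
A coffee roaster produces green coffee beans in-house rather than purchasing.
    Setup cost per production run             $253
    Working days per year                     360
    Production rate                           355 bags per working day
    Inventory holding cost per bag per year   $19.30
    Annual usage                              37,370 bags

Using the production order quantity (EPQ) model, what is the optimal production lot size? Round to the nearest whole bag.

1,177 bags

Daily demand d = 37,370/360 = 103.806; p = 355; 1 − d/p = 0.70759
EPQ = √(2DS / (H(1 − d/p)))
    = √(2 × 37,370 × 253 / (19.3 × 0.70759)) ≈ 1,176.70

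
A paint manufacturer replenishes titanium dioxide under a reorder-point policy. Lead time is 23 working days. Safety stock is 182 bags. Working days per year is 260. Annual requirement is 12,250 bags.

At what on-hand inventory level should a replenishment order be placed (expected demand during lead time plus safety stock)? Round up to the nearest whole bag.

1,266 bags

Daily demand d = 12,250 / 260 = 47.115 bags/day
Demand during lead time = 47.115 × 23 = 1,083.65
Reorder point = 1,083.65 + 182 = 1,265.65 → round up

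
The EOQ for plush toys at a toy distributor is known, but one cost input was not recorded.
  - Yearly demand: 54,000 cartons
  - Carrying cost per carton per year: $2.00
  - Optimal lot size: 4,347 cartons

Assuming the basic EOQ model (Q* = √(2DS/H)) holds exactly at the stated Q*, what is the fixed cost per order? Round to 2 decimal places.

$349.93

From Q* = √(2DS/H) ⇒ Q*² = 2DS/H.
S = Q²H / (2D) = 4,347² × 2 / (2 × 54,000) = 349.9335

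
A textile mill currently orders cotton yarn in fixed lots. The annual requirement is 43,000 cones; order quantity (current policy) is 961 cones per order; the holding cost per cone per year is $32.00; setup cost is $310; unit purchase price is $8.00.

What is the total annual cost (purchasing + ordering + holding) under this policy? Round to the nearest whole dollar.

$373,247

Orders/yr = 43,000/961 = 44.745; ordering cost = 44.745 × $310 = $13,870.97
Average inventory = 961/2 = 480.5; holding cost = 480.5 × $32 = $15,376.00
Purchase cost = D·C = 43,000 × 8 = $344,000.00
Total = $13,870.97 + $15,376.00 + $344,000.00 = $373,246.97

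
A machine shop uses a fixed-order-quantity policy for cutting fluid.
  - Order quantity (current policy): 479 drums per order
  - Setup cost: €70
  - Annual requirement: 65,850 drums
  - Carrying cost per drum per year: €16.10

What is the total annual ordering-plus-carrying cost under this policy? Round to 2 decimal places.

Orders/yr = 65,850/479 = 137.474; ordering cost = 137.474 × €70 = €9,623.17
Average inventory = 479/2 = 239.5; holding cost = 239.5 × €16.1 = €3,855.95
Total = €9,623.17 + €3,855.95 = €13,479.12

€13,479.12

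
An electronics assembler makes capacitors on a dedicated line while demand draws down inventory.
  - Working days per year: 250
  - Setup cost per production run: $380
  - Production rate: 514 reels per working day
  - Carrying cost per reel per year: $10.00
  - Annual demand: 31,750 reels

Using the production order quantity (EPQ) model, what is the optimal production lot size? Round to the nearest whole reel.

1,790 reels

d = 31,750/250 = 127.0000 reels/day;  effective holding cost H(1 − d/p) = 10·(1 − 127.0000/514) = 7.52918
Q* = √(2DS / H_eff) = √(2·31,750·380 / 7.52918) ≈ 1,790.21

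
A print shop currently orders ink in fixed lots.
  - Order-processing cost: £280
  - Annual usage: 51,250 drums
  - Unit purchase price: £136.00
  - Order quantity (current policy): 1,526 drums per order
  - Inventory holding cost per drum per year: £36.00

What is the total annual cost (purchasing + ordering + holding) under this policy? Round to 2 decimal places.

£7,006,871.67

Ordering: D/Q × S = 51,250/1,526 × £280 = £9,403.67
Holding:  Q/2 × H = 1,526/2 × £36 = £27,468.00
Purchase cost = D·C = 51,250 × 136 = £6,970,000.00
Total = £9,403.67 + £27,468.00 + £6,970,000.00 = £7,006,871.67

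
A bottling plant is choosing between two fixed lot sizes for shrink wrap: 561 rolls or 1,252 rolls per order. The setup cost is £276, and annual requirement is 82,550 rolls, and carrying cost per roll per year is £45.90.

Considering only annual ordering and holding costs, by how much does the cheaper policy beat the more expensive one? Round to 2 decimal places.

TC(Q) = (D/Q)S + (Q/2)H
TC(561) = (82,550/561)×276 + (561/2)×45.9 = £53,487.78
TC(1,252) = (82,550/1,252)×276 + (1,252/2)×45.9 = £46,931.32
Lots of 1,252 are cheaper by £6,556.46.

£6,556.46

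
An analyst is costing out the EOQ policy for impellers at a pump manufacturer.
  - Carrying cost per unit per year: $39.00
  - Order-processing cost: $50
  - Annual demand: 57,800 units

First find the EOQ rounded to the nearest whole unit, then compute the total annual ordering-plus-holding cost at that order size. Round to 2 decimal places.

$15,013.99

Optimal lot size Q* = (2 × 57,800 × $50 / $39)^½ ≈ 384.97 → Q = 385 units
Orders/yr = 57,800/385 = 150.130; ordering cost = 150.130 × $50 = $7,506.49
Average inventory = 385/2 = 192.5; holding cost = 192.5 × $39 = $7,507.50
Total = $7,506.49 + $7,507.50 = $15,013.99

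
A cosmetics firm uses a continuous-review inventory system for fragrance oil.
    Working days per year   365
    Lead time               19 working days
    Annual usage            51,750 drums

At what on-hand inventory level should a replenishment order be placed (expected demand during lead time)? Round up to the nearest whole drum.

2,694 drums

Daily demand d = 51,750 / 365 = 141.781 drums/day
Demand during lead time = 141.781 × 19 = 2,693.84
Reorder point = 2,693.84 → round up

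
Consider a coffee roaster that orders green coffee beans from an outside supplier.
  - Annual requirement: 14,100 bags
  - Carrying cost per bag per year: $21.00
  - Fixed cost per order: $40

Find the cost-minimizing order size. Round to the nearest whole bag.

232 bags

EOQ = √(2DS/H) = √(2 × 14,100 × 40 / 21)
    = √(53,714.29) ≈ 231.76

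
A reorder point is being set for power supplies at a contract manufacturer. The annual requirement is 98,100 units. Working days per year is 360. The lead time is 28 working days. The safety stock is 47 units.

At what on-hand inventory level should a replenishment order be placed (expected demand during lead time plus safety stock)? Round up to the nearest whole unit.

7,677 units

Daily demand d = 98,100 / 360 = 272.500 units/day
Demand during lead time = 272.500 × 28 = 7,630.00
Reorder point = 7,630.00 + 47 = 7,677.00 → round up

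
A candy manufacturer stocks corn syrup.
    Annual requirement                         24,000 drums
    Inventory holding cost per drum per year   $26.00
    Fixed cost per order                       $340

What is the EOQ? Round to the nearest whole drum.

792 drums

2DS/H = 2·24,000·340/26 = 627,692.31
EOQ = √627,692.31 ≈ 792.27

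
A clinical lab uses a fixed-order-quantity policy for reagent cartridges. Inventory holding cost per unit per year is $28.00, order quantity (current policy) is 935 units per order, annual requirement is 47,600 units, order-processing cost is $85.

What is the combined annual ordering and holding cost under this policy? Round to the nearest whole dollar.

Orders/yr = 47,600/935 = 50.909; ordering cost = 50.909 × $85 = $4,327.27
Average inventory = 935/2 = 467.5; holding cost = 467.5 × $28 = $13,090.00
Total = $4,327.27 + $13,090.00 = $17,417.27

$17,417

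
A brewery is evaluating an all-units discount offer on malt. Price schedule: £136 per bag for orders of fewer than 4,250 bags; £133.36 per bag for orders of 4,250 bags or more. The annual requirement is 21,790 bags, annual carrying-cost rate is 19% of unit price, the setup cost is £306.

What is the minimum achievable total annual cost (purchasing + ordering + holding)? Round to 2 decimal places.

H₁ = 19%×£136 = £25.8400;  H₂ = 19%×£133.36 = £25.3384
EOQ₁ = √(2×21,790×306/25.8400) = 718.39  (< 4,250, feasible at tier 1)
EOQ₂ = √(2×21,790×306/25.3384) = 725.46  (< 4,250 → use Q = 4,250 at tier-2 price)
TC(tier 1 (EOQ₁), Q≈718.4) = £2,982,003.10
TC(tier 2, Q≈4,250.0) = £2,961,327.38
Minimum at tier 2: £2,961,327.38

£2,961,327.38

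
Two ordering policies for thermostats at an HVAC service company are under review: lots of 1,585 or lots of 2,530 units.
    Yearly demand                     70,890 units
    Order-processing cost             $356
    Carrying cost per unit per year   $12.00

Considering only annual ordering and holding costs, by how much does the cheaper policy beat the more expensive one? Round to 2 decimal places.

Annual cost at Q: ordering D·S/Q plus holding Q·H/2.
TC(1,585) = (70,890/1,585)×356 + (1,585/2)×12 = $25,432.30
TC(2,530) = (70,890/2,530)×356 + (2,530/2)×12 = $25,155.04
Cheaper: Q = 2,530.  Difference = $277.26

$277.26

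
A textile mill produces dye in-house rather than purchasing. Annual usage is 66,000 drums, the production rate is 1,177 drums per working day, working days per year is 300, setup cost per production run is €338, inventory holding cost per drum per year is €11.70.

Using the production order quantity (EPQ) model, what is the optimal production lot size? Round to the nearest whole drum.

d = 66,000/300 = 220.0000 drums/day;  effective holding cost H(1 − d/p) = 11.7·(1 − 220.0000/1177) = 9.51308
Q* = √(2DS / H_eff) = √(2·66,000·338 / 9.51308) ≈ 2,165.63

2,166 drums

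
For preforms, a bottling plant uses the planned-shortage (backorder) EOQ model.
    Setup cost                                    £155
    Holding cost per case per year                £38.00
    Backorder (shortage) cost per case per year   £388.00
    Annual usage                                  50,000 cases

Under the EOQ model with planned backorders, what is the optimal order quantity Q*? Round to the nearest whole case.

Q* = √(2DS/H) · √((H + b)/b)
   = √(2 × 50,000 × 155 / 38) · √((38 + 388) / 388)
   = 638.666 × 1.0478 ≈ 669.21

669 cases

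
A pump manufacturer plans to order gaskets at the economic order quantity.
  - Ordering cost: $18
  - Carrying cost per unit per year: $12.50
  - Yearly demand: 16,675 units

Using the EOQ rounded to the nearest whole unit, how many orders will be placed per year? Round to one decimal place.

76.1 orders per year

2DS/H = 2·16,675·18/12.5 = 48,024.00
EOQ = √48,024.00 ≈ 219.14 → Q = 219
N = D/Q = 16,675/219 ≈ 76.142 orders/yr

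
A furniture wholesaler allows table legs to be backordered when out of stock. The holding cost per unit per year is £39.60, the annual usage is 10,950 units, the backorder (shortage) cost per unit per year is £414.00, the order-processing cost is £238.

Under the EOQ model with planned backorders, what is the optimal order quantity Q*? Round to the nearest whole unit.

380 units

Basic EOQ = √(2·10,950·238/39.6) = 362.796
Backorder adjustment √((H+b)/b) = √((39.6+414)/414) = 1.0467
Q* = 362.796 × 1.0467 ≈ 379.75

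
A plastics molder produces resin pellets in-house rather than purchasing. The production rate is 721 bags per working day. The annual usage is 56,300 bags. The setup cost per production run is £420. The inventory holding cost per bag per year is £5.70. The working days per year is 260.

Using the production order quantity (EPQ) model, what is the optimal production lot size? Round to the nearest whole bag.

d = 56,300/260 = 216.5385 bags/day;  effective holding cost H(1 − d/p) = 5.7·(1 − 216.5385/721) = 3.98811
Q* = √(2DS / H_eff) = √(2·56,300·420 / 3.98811) ≈ 3,443.58

3,444 bags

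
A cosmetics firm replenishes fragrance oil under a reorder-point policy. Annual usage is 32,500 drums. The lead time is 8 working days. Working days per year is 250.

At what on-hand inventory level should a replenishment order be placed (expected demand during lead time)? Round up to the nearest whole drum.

Daily demand d = 32,500 / 250 = 130.000 drums/day
Demand during lead time = 130.000 × 8 = 1,040.00
Reorder point = 1,040.00 → round up

1,040 drums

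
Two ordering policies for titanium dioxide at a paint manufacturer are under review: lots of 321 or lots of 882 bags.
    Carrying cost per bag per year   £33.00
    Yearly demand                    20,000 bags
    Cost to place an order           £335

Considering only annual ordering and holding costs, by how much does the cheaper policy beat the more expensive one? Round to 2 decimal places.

£4,019.40

Annual cost at Q: ordering D·S/Q plus holding Q·H/2.
TC(321) = (20,000/321)×335 + (321/2)×33 = £26,168.77
TC(882) = (20,000/882)×335 + (882/2)×33 = £22,149.37
|ΔTC| = |£26,168.77 − £22,149.37| = £4,019.40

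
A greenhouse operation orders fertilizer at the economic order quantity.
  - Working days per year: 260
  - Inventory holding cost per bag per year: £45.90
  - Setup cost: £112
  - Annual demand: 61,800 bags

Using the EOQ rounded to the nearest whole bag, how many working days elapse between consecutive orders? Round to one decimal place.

2.3 days

EOQ = √(2DS/H) = √(2 × 61,800 × 112 / 45.9)
    = √(301,594.77) ≈ 549.18 → Q = 549 bags
Days between orders = 260 / (D/Q) = 260 / 112.568 ≈ 2.310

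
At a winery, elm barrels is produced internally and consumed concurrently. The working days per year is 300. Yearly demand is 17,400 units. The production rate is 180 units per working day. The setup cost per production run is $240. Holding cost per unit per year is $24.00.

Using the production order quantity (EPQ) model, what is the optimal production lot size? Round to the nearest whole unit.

717 units

d = 17,400/300 = 58.0000 units/day;  effective holding cost H(1 − d/p) = 24·(1 − 58.0000/180) = 16.26667
Q* = √(2DS / H_eff) = √(2·17,400·240 / 16.26667) ≈ 716.55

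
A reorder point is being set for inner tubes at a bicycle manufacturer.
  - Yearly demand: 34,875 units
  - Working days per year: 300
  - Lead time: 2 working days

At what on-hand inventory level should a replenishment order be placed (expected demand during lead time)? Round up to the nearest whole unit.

233 units

Daily demand d = 34,875 / 300 = 116.250 units/day
Demand during lead time = 116.250 × 2 = 232.50
Reorder point = 232.50 → round up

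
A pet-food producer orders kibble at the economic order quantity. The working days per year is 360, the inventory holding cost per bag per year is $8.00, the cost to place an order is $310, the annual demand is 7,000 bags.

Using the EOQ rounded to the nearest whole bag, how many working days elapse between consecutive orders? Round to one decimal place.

Q* = √(2·D·S / H) = √(2·7,000·310 / 8) = √542,500.0 ≈ 736.55 → Q = 737 bags
Cycle time = (working days × Q)/D = (360 × 737) / 7,000 = 37.903 days

37.9 days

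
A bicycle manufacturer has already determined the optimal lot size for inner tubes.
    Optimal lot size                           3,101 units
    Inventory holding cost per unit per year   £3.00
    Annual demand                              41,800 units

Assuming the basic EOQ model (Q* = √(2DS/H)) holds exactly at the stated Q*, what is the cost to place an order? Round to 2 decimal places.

EOQ relation: Q² = 2DS/H, so rearrange for the unknown.
S = Q²H / (2D) = 3,101² × 3 / (2 × 41,800) = 345.0790

£345.08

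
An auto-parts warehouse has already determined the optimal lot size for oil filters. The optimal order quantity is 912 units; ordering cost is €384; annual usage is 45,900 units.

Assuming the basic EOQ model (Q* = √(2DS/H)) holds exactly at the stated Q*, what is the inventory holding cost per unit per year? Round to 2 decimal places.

€42.38

EOQ relation: Q² = 2DS/H, so rearrange for the unknown.
H = 2DS / Q² = 2 × 45,900 × 384 / 912² = 42.3823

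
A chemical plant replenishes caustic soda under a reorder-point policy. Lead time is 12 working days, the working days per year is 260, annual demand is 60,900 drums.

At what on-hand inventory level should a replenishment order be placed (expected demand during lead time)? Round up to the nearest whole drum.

2,811 drums

Daily demand d = 60,900 / 260 = 234.231 drums/day
Demand during lead time = 234.231 × 12 = 2,810.77
Reorder point = 2,810.77 → round up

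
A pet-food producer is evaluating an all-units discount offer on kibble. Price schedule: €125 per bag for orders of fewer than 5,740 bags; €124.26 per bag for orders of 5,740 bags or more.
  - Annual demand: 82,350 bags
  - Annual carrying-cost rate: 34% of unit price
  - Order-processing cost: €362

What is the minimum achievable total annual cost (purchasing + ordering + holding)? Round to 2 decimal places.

H₁ = 34%×€125 = €42.5000;  H₂ = 34%×€124.26 = €42.2484
EOQ₁ = √(2×82,350×362/42.5000) = 1,184.42  (< 5,740, feasible at tier 1)
EOQ₂ = √(2×82,350×362/42.2484) = 1,187.94  (< 5,740 → use Q = 5,740 at tier-2 price)
TC(tier 1 (EOQ₁), Q≈1,184.4) = €10,344,087.95
TC(tier 2, Q≈5,740.0) = €10,359,257.41
Minimum at tier 1 (EOQ₁): €10,344,087.95

€10,344,087.95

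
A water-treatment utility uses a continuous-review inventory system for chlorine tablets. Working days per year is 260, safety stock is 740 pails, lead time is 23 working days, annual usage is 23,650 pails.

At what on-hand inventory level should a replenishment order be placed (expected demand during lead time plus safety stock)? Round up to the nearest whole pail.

Daily demand d = 23,650 / 260 = 90.962 pails/day
Demand during lead time = 90.962 × 23 = 2,092.12
Reorder point = 2,092.12 + 740 = 2,832.12 → round up

2,833 pails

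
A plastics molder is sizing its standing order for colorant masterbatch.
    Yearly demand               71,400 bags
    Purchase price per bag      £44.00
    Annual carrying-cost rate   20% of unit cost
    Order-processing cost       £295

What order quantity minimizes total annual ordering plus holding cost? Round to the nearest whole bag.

2,188 bags

Carrying cost H = £44 × 20% = £8.8000/bag/yr
2DS/H = 2·71,400·295/8.8 = 4,787,045.45
EOQ = √4,787,045.45 ≈ 2,187.93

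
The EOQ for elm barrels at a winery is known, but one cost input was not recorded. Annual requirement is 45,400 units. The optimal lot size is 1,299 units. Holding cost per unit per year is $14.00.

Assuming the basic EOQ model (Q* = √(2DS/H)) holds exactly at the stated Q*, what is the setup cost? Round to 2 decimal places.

$260.17

EOQ relation: Q² = 2DS/H, so rearrange for the unknown.
S = Q²H / (2D) = 1,299² × 14 / (2 × 45,400) = 260.1720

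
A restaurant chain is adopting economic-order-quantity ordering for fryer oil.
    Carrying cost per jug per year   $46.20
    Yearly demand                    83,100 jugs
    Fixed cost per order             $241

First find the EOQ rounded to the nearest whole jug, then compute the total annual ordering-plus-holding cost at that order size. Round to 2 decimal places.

2DS/H = 2·83,100·241/46.2 = 866,974.03
EOQ = √866,974.03 ≈ 931.11 → Q = 931 jugs
Annual ordering cost = (D/Q)·S = (83,100/931) × 241 = $21,511.39
Annual holding cost  = (Q/2)·H = (931/2) × 46.2 = $21,506.10
Total = $21,511.39 + $21,506.10 = $43,017.49

$43,017.49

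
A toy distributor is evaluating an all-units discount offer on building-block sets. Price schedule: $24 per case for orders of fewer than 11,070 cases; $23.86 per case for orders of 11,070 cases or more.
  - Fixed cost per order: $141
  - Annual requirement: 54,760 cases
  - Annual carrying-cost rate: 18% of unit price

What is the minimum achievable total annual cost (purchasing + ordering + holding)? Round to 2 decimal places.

$1,322,407.67

H₁ = 18%×$24 = $4.3200;  H₂ = 18%×$23.86 = $4.2948
EOQ₁ = √(2×54,760×141/4.3200) = 1,890.66  (< 11,070, feasible at tier 1)
EOQ₂ = √(2×54,760×141/4.2948) = 1,896.20  (< 11,070 → use Q = 11,070 at tier-2 price)
TC(tier 1 (EOQ₁), Q≈1,890.7) = $1,322,407.67
TC(tier 2, Q≈11,070.0) = $1,331,042.80
Minimum at tier 1 (EOQ₁): $1,322,407.67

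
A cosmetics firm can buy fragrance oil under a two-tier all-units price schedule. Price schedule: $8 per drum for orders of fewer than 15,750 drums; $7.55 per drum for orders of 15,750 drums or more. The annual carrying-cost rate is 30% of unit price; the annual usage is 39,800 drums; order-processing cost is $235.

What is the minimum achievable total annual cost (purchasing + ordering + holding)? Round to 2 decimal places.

$318,920.72

H₁ = 30%×$8 = $2.4000;  H₂ = 30%×$7.55 = $2.2650
EOQ₁ = √(2×39,800×235/2.4000) = 2,791.80  (< 15,750, feasible at tier 1)
EOQ₂ = √(2×39,800×235/2.2650) = 2,873.80  (< 15,750 → use Q = 15,750 at tier-2 price)
TC(tier 1 (EOQ₁), Q≈2,791.8) = $325,100.33
TC(tier 2, Q≈15,750.0) = $318,920.72
Minimum at tier 2: $318,920.72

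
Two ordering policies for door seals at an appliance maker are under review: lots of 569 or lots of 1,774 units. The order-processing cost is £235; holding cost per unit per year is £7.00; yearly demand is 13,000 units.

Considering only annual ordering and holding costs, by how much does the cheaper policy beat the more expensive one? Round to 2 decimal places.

For each Q, cost = (D/Q)·S + (Q/2)·H.
TC(569) = (13,000/569)×235 + (569/2)×7 = £7,360.57
TC(1,774) = (13,000/1,774)×235 + (1,774/2)×7 = £7,931.10
|ΔTC| = |£7,360.57 − £7,931.10| = £570.53

£570.53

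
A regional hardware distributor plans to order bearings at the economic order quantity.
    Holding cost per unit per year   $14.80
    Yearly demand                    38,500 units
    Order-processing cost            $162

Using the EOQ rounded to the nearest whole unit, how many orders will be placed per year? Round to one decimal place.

Optimal lot size Q* = (2 × 38,500 × $162 / $14.8)^½ ≈ 918.06 → Q = 918
N = D/Q = 38,500/918 ≈ 41.939 orders/yr

41.9 orders per year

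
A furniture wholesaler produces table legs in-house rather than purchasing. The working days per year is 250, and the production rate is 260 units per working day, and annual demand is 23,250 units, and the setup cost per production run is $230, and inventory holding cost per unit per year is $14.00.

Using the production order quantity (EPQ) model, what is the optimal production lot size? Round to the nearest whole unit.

Daily demand d = 23,250/250 = 93.000; p = 260; 1 − d/p = 0.64231
EPQ = √(2DS / (H(1 − d/p)))
    = √(2 × 23,250 × 230 / (14 × 0.64231)) ≈ 1,090.57

1,091 units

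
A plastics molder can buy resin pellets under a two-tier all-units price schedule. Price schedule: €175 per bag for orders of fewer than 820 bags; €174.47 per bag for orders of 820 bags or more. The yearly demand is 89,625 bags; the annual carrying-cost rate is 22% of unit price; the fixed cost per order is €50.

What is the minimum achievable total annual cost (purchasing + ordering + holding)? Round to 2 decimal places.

€15,658,075.88

H₁ = 22%×€175 = €38.5000;  H₂ = 22%×€174.47 = €38.3834
EOQ₁ = √(2×89,625×50/38.5000) = 482.49  (< 820, feasible at tier 1)
EOQ₂ = √(2×89,625×50/38.3834) = 483.22  (< 820 → use Q = 820 at tier-2 price)
TC(tier 1 (EOQ₁), Q≈482.5) = €15,702,950.69
TC(tier 2, Q≈820.0) = €15,658,075.88
Minimum at tier 2: €15,658,075.88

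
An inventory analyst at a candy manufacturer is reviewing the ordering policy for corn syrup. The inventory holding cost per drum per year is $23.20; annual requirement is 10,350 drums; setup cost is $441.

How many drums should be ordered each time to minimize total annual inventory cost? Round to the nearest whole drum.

627 drums

Q* = √(2·D·S / H) = √(2·10,350·441 / 23.2) = √393,478.4 ≈ 627.28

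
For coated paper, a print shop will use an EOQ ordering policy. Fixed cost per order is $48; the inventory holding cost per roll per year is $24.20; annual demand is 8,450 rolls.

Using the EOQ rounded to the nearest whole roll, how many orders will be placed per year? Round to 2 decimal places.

46.17 orders per year

EOQ = √(2DS/H) = √(2 × 8,450 × 48 / 24.2)
    = √(33,520.66) ≈ 183.09 → Q = 183
Orders per year = D/Q = 8,450 / 183 = 46.175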